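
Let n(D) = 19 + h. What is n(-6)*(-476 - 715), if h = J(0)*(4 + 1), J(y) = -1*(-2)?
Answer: -34539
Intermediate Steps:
J(y) = 2
h = 10 (h = 2*(4 + 1) = 2*5 = 10)
n(D) = 29 (n(D) = 19 + 10 = 29)
n(-6)*(-476 - 715) = 29*(-476 - 715) = 29*(-1191) = -34539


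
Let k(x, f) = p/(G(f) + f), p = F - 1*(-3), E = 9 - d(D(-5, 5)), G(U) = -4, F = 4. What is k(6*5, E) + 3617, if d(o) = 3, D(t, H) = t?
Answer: 7241/2 ≈ 3620.5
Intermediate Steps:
E = 6 (E = 9 - 1*3 = 9 - 3 = 6)
p = 7 (p = 4 - 1*(-3) = 4 + 3 = 7)
k(x, f) = 7/(-4 + f)
k(6*5, E) + 3617 = 7/(-4 + 6) + 3617 = 7/2 + 3617 = 7241/2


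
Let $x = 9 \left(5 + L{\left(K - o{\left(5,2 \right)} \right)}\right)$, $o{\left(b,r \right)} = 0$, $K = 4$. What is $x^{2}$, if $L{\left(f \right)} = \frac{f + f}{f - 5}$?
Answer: $729$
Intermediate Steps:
$L{\left(f \right)} = \frac{2 f}{-5 + f}$
$x = -27$ ($x = 9 \left(5 + \frac{2 \left(4 - 0\right)}{-5 + \left(4 - 0\right)}\right) = 9 \left(5 + \frac{2 \left(4 + 0\right)}{-5 + \left(4 + 0\right)}\right) = 9 \left(5 + 2 \cdot 4 \frac{1}{-5 + 4}\right) = 9 \left(5 + 2 \cdot 4 \frac{1}{-1}\right) = 9 \left(5 + 2 \cdot 4 \left(-1\right)\right) = 9 \left(5 - 8\right) = 9 \left(-3\right) = -27$)
$x^{2} = \left(-27\right)^{2} = 729$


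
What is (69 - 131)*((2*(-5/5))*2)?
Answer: 248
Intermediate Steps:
(69 - 131)*((2*(-5/5))*2) = -62*2*(-5*1/5)*2 = -62*2*(-1)*2 = -(-124)*2 = -62*(-4) = 248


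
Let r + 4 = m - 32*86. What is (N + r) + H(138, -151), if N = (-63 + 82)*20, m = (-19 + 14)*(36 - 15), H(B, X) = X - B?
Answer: -2770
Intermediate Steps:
m = -105 (m = -5*21 = -105)
r = -2861 (r = -4 + (-105 - 32*86) = -4 + (-105 - 2752) = -4 - 2857 = -2861)
N = 380 (N = 19*20 = 380)
(N + r) + H(138, -151) = (380 - 2861) + (-151 - 1*138) = -2481 + (-151 - 138) = -2481 - 289 = -2770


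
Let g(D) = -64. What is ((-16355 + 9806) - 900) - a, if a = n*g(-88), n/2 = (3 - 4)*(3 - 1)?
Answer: -7705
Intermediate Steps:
n = -4 (n = 2*((3 - 4)*(3 - 1)) = 2*(-1*2) = 2*(-2) = -4)
a = 256 (a = -4*(-64) = 256)
((-16355 + 9806) - 900) - a = ((-16355 + 9806) - 900) - 1*256 = (-6549 - 900) - 256 = -7449 - 256 = -7705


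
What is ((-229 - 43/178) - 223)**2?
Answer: 6480089001/31684 ≈ 2.0452e+5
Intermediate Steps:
((-229 - 43/178) - 223)**2 = (-40805/178 - 223)**2 = (-80499/178)**2 = 6480089001/31684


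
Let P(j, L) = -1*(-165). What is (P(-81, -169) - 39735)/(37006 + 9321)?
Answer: -39570/46327 ≈ -0.85415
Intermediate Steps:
P(j, L) = 165
(P(-81, -169) - 39735)/(37006 + 9321) = (165 - 39735)/(37006 + 9321) = -39570/46327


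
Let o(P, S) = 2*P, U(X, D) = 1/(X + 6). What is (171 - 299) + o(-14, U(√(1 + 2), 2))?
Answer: -156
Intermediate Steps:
U(X, D) = 1/(6 + X)
(171 - 299) + o(-14, U(√(1 + 2), 2)) = (171 - 299) + 2*(-14) = -128 - 28 = -156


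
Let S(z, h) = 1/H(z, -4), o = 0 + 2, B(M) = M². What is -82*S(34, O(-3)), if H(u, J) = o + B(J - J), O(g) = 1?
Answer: -41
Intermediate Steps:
o = 2
H(u, J) = 2 (H(u, J) = 2 + (J - J)² = 2 + 0² = 2 + 0 = 2)
S(z, h) = ½ (S(z, h) = 1/2 = ½)
-82*S(34, O(-3)) = -82*½ = -41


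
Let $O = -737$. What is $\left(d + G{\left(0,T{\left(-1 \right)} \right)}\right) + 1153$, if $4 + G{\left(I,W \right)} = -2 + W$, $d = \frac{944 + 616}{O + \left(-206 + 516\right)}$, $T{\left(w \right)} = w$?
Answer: $\frac{487782}{427} \approx 1142.3$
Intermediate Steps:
$d = - \frac{1560}{427}$ ($d = \frac{944 + 616}{-737 + \left(-206 + 516\right)} = \frac{1560}{-737 + 310} = \frac{1560}{-427} = 1560 \left(- \frac{1}{427}\right) = - \frac{1560}{427} \approx -3.6534$)
$G{\left(I,W \right)} = -6 + W$ ($G{\left(I,W \right)} = -4 + \left(-2 + W\right) = -6 + W$)
$\left(d + G{\left(0,T{\left(-1 \right)} \right)}\right) + 1153 = \left(- \frac{1560}{427} - 7\right) + 1153 = - \frac{4549}{427} + 1153 = \frac{487782}{427}$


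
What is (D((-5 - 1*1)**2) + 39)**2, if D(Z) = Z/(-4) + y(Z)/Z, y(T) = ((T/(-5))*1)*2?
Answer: 21904/25 ≈ 876.16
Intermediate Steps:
y(T) = -2*T/5 (y(T) = ((T*(-1/5))*1)*2 = (-T/5*1)*2 = -T/5*2 = -2*T/5)
D(Z) = -2/5 - Z/4 (D(Z) = Z/(-4) + (-2*Z/5)/Z = Z*(-1/4) - 2/5 = -Z/4 - 2/5 = -2/5 - Z/4)
(D((-5 - 1*1)**2) + 39)**2 = ((-2/5 - (-5 - 1*1)**2/4) + 39)**2 = ((-2/5 - (-5 - 1)**2/4) + 39)**2 = ((-2/5 - 1/4*(-6)**2) + 39)**2 = ((-2/5 - 1/4*36) + 39)**2 = ((-2/5 - 9) + 39)**2 = (-47/5 + 39)**2 = (148/5)**2 = 21904/25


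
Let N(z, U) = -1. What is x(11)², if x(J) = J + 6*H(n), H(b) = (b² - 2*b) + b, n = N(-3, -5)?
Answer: 529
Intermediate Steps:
n = -1
H(b) = b² - b
x(J) = 12 + J (x(J) = J + 6*(-(-1 - 1)) = J + 6*(-1*(-2)) = J + 6*2 = J + 12 = 12 + J)
x(11)² = (12 + 11)² = 23² = 529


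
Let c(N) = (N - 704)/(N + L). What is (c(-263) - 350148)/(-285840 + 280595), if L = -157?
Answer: 147061193/2202900 ≈ 66.758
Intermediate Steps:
c(N) = (-704 + N)/(-157 + N) (c(N) = (N - 704)/(N - 157) = (-704 + N)/(-157 + N))
(c(-263) - 350148)/(-285840 + 280595) = ((-704 - 263)/(-157 - 263) - 350148)/(-285840 + 280595) = (-967/(-420) - 350148)/(-5245) = (-1/420*(-967) - 350148)*(-1/5245) = (967/420 - 350148)*(-1/5245) = -147061193/420*(-1/5245) = 147061193/2202900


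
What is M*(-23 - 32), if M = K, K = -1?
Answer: 55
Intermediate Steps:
M = -1
M*(-23 - 32) = -(-23 - 32) = -1*(-55) = 55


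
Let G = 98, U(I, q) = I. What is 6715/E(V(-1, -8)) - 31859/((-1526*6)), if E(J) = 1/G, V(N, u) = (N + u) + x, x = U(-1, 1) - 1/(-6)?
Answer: 6025320779/9156 ≈ 6.5807e+5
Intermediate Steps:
x = -⅚ (x = -1 - 1/(-6) = -1 - 1*(-⅙) = -1 + ⅙ = -⅚ ≈ -0.83333)
V(N, u) = -⅚ + N + u (V(N, u) = (N + u) - ⅚ = -⅚ + N + u)
E(J) = 1/98
6715/E(V(-1, -8)) - 31859/((-1526*6)) = 6715/(1/98) - 31859/((-1526*6)) = 6715*98 - 31859/(-9156) = 658070 - 31859*(-1/9156) = 658070 + 31859/9156 = 6025320779/9156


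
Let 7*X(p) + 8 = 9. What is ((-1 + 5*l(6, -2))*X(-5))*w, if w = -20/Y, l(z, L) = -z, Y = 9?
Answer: 620/63 ≈ 9.8413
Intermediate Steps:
X(p) = ⅐ (X(p) = -8/7 + (⅐)*9 = -8/7 + 9/7 = ⅐)
w = -20/9 ≈ -2.2222
((-1 + 5*l(6, -2))*X(-5))*w = ((-1 + 5*(-1*6))*(⅐))*(-20/9) = ((-1 + 5*(-6))*(⅐))*(-20/9) = ((-1 - 30)*(⅐))*(-20/9) = -31*⅐*(-20/9) = -31/7*(-20/9) = 620/63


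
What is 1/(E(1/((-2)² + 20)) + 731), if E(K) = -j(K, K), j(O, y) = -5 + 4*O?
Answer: 6/4415 ≈ 0.0013590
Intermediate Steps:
E(K) = 5 - 4*K (E(K) = -(-5 + 4*K) = 5 - 4*K)
1/(E(1/((-2)² + 20)) + 731) = 1/((5 - 4/((-2)² + 20)) + 731) = 1/((5 - 4/(4 + 20)) + 731) = 1/((5 - 4/24) + 731) = 1/((5 - 4*1/24) + 731) = 1/((5 - ⅙) + 731) = 1/(29/6 + 731) = 1/(4415/6) = 6/4415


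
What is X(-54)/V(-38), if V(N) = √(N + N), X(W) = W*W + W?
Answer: -1431*I*√19/19 ≈ -328.29*I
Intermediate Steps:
X(W) = W + W² (X(W) = W² + W = W + W²)
V(N) = √2*√N (V(N) = √(2*N) = √2*√N)
X(-54)/V(-38) = (-54*(1 - 54))/((√2*√(-38))) = (-54*(-53))/((√2*(I*√38))) = 2862/((2*I*√19)) = 2862*(-I*√19/38) = -1431*I*√19/19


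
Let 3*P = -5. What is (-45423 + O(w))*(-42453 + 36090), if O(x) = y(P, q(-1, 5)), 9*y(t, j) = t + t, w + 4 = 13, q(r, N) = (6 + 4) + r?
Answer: 867086717/3 ≈ 2.8903e+8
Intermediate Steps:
P = -5/3 (P = (⅓)*(-5) = -5/3 ≈ -1.6667)
q(r, N) = 10 + r
w = 9 (w = -4 + 13 = 9)
y(t, j) = 2*t/9 (y(t, j) = (t + t)/9 = (2*t)/9 = 2*t/9)
O(x) = -10/27 (O(x) = (2/9)*(-5/3) = -10/27)
(-45423 + O(w))*(-42453 + 36090) = (-45423 - 10/27)*(-42453 + 36090) = -1226431/27*(-6363) = 867086717/3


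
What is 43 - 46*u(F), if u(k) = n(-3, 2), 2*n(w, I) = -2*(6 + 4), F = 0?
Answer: 503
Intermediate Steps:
n(w, I) = -10 (n(w, I) = (-2*(6 + 4))/2 = (-2*10)/2 = (½)*(-20) = -10)
u(k) = -10
43 - 46*u(F) = 43 - 46*(-10) = 43 + 460 = 503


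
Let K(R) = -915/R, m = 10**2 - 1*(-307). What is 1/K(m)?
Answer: -407/915 ≈ -0.44481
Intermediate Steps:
m = 407 (m = 100 + 307 = 407)
1/K(m) = 1/(-915/407) = -407/915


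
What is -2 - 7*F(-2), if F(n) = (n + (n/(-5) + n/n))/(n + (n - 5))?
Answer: -37/15 ≈ -2.4667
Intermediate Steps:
F(n) = (1 + 4*n/5)/(-5 + 2*n) (F(n) = (n + (n*(-1/5) + 1))/(n + (-5 + n)) = (n + (-n/5 + 1))/(-5 + 2*n) = (n + (1 - n/5))/(-5 + 2*n) = (1 + 4*n/5)/(-5 + 2*n))
-2 - 7*F(-2) = -2 - 7*(5 + 4*(-2))/(5*(-5 + 2*(-2))) = -2 - 7*(5 - 8)/(5*(-5 - 4)) = -2 - 7*(-3)/(5*(-9)) = -2 - 7*(-1)*(-3)/(5*9) = -2 - 7*1/15 = -2 - 7/15 = -37/15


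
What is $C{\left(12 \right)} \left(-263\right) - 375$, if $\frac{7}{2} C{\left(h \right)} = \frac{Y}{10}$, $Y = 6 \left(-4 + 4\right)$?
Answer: $-375$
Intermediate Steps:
$Y = 0$ ($Y = 6 \cdot 0 = 0$)
$C{\left(h \right)} = 0$ ($C{\left(h \right)} = \frac{2 \cdot \frac{0}{10}}{7} = \frac{2 \cdot 0 \cdot \frac{1}{10}}{7} = \frac{2}{7} \cdot 0 = 0$)
$C{\left(12 \right)} \left(-263\right) - 375 = 0 \left(-263\right) - 375 = 0 - 375 = -375$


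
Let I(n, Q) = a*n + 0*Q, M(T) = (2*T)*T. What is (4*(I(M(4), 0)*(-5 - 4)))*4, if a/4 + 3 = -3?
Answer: 110592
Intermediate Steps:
a = -24 (a = -12 + 4*(-3) = -12 - 12 = -24)
M(T) = 2*T**2
I(n, Q) = -24*n (I(n, Q) = -24*n + 0*Q = -24*n + 0 = -24*n)
(4*(I(M(4), 0)*(-5 - 4)))*4 = (4*((-48*4**2)*(-5 - 4)))*4 = (4*(-48*16*(-9)))*4 = (4*(-24*32*(-9)))*4 = (4*(-768*(-9)))*4 = (4*6912)*4 = 27648*4 = 110592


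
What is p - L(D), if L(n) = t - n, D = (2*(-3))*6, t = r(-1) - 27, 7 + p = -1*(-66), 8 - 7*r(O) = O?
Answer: 341/7 ≈ 48.714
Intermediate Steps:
r(O) = 8/7 - O/7
p = 59 (p = -7 - 1*(-66) = -7 + 66 = 59)
t = -180/7 (t = (8/7 - ⅐*(-1)) - 27 = (8/7 + ⅐) - 27 = 9/7 - 27 = -180/7 ≈ -25.714)
D = -36 (D = -6*6 = -36)
L(n) = -180/7 - n
p - L(D) = 59 - (-180/7 - 1*(-36)) = 59 - (-180/7 + 36) = 59 - 1*72/7 = 59 - 72/7 = 341/7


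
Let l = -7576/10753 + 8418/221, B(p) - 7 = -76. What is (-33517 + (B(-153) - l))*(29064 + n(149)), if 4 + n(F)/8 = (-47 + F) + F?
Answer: -2480190717815040/2376413 ≈ -1.0437e+9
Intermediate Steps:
B(p) = -69 (B(p) = 7 - 76 = -69)
l = 88844458/2376413 (l = -7576*1/10753 + 8418*(1/221) = -7576/10753 + 8418/221 = 88844458/2376413 ≈ 37.386)
n(F) = -408 + 16*F (n(F) = -32 + 8*((-47 + F) + F) = -32 + 8*(-47 + 2*F) = -32 + (-376 + 16*F) = -408 + 16*F)
(-33517 + (B(-153) - l))*(29064 + n(149)) = (-33517 + (-69 - 1*88844458/2376413))*(29064 + (-408 + 16*149)) = (-33517 + (-69 - 88844458/2376413))*(29064 + (-408 + 2384)) = (-33517 - 252816955/2376413)*(29064 + 1976) = -79903051476/2376413*31040 = -2480190717815040/2376413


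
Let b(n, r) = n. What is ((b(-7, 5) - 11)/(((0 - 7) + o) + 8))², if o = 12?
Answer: 324/169 ≈ 1.9172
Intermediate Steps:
((b(-7, 5) - 11)/(((0 - 7) + o) + 8))² = ((-7 - 11)/(((0 - 7) + 12) + 8))² = (-18/((-7 + 12) + 8))² = (-18/(5 + 8))² = (-18/13)² = 324/169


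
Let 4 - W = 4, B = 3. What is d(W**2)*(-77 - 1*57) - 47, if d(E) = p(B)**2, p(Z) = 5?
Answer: -3397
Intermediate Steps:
W = 0 (W = 4 - 1*4 = 4 - 4 = 0)
d(E) = 25 (d(E) = 5**2 = 25)
d(W**2)*(-77 - 1*57) - 47 = 25*(-77 - 1*57) - 47 = 25*(-77 - 57) - 47 = 25*(-134) - 47 = -3350 - 47 = -3397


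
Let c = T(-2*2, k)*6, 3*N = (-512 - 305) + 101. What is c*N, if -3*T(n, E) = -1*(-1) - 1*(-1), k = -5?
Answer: 2864/3 ≈ 954.67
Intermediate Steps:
N = -716/3 (N = ((-512 - 305) + 101)/3 = (-817 + 101)/3 = (⅓)*(-716) = -716/3 ≈ -238.67)
T(n, E) = -⅔ (T(n, E) = -(-1*(-1) - 1*(-1))/3 = -(1 + 1)/3 = -⅓*2 = -⅔)
c = -4 (c = -⅔*6 = -4)
c*N = -4*(-716/3) = 2864/3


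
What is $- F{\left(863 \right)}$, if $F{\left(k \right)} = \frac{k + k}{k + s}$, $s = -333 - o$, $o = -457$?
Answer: $- \frac{1726}{987} \approx -1.7487$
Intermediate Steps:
$s = 124$ ($s = -333 - -457 = -333 + 457 = 124$)
$F{\left(k \right)} = \frac{2 k}{124 + k}$ ($F{\left(k \right)} = \frac{k + k}{k + 124} = \frac{2 k}{124 + k}$)
$- F{\left(863 \right)} = - \frac{2 \cdot 863}{124 + 863} = - \frac{2 \cdot 863}{987} = \left(-1\right) \frac{1726}{987} = - \frac{1726}{987}$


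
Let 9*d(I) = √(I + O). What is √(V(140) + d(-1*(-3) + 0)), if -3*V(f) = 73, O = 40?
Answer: √(-219 + √43)/3 ≈ 4.8585*I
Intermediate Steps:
d(I) = √(40 + I)/9 (d(I) = √(I + 40)/9 = √(40 + I)/9)
V(f) = -73/3 (V(f) = -⅓*73 = -73/3)
√(V(140) + d(-1*(-3) + 0)) = √(-73/3 + √(40 + (-1*(-3) + 0))/9) = √(-73/3 + √(40 + (3 + 0))/9) = √(-73/3 + √(40 + 3)/9) = √(-73/3 + √43/9)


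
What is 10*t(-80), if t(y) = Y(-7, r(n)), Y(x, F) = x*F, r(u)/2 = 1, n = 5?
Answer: -140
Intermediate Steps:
r(u) = 2 (r(u) = 2*1 = 2)
Y(x, F) = F*x
t(y) = -14 (t(y) = 2*(-7) = -14)
10*t(-80) = 10*(-14) = -140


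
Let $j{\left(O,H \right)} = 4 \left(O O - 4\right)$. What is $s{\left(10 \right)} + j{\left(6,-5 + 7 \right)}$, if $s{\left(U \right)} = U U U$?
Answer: $1128$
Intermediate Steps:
$s{\left(U \right)} = U^{3}$ ($s{\left(U \right)} = U^{2} U = U^{3}$)
$j{\left(O,H \right)} = -16 + 4 O^{2}$ ($j{\left(O,H \right)} = 4 \left(O^{2} - 4\right) = 4 \left(-4 + O^{2}\right) = -16 + 4 O^{2}$)
$s{\left(10 \right)} + j{\left(6,-5 + 7 \right)} = 10^{3} - \left(16 - 4 \cdot 6^{2}\right) = 1000 + \left(-16 + 4 \cdot 36\right) = 1000 + \left(-16 + 144\right) = 1000 + 128 = 1128$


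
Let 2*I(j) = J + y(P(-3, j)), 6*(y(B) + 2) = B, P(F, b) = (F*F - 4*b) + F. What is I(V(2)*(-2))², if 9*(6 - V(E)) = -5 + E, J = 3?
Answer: 2209/81 ≈ 27.272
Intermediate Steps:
P(F, b) = F + F² - 4*b (P(F, b) = (F² - 4*b) + F = F + F² - 4*b)
y(B) = -2 + B/6
V(E) = 59/9 - E/9 (V(E) = 6 - (-5 + E)/9 = 6 + (5/9 - E/9) = 59/9 - E/9)
I(j) = 1 - j/3 (I(j) = (3 + (-2 + (-3 + (-3)² - 4*j)/6))/2 = (3 + (-2 + (-3 + 9 - 4*j)/6))/2 = (3 + (-2 + (6 - 4*j)/6))/2 = (3 + (-2 + (1 - 2*j/3)))/2 = (3 + (-1 - 2*j/3))/2 = (2 - 2*j/3)/2 = 1 - j/3)
I(V(2)*(-2))² = (1 - (59/9 - ⅑*2)*(-2)/3)² = (1 - (59/9 - 2/9)*(-2)/3)² = (1 - 19*(-2)/9)² = (1 - ⅓*(-38/3))² = (1 + 38/9)² = (47/9)² = 2209/81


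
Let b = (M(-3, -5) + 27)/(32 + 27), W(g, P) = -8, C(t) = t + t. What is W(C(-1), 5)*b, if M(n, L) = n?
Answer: -192/59 ≈ -3.2542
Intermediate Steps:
C(t) = 2*t
b = 24/59 (b = (-3 + 27)/(32 + 27) = 24/59 ≈ 0.40678)
W(C(-1), 5)*b = -8*24/59 = -192/59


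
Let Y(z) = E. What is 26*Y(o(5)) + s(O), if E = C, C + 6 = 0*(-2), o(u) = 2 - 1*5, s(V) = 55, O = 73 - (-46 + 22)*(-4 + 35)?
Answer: -101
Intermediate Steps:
O = 817 (O = 73 - (-24)*31 = 73 - 1*(-744) = 73 + 744 = 817)
o(u) = -3 (o(u) = 2 - 5 = -3)
C = -6 (C = -6 + 0*(-2) = -6 + 0 = -6)
E = -6
Y(z) = -6
26*Y(o(5)) + s(O) = 26*(-6) + 55 = -156 + 55 = -101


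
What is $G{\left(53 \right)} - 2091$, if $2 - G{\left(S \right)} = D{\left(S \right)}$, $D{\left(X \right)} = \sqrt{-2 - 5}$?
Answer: $-2089 - i \sqrt{7} \approx -2089.0 - 2.6458 i$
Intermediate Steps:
$D{\left(X \right)} = i \sqrt{7}$ ($D{\left(X \right)} = \sqrt{-7} = i \sqrt{7}$)
$G{\left(S \right)} = 2 - i \sqrt{7}$
$G{\left(53 \right)} - 2091 = \left(2 - i \sqrt{7}\right) - 2091 = -2089 - i \sqrt{7}$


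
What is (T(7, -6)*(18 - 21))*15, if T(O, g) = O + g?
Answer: -45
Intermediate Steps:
(T(7, -6)*(18 - 21))*15 = ((7 - 6)*(18 - 21))*15 = (1*(-3))*15 = -3*15 = -45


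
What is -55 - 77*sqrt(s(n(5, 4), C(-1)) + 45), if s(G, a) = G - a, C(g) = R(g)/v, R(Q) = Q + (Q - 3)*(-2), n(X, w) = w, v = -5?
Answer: -55 - 462*sqrt(35)/5 ≈ -601.65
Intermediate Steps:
R(Q) = 6 - Q (R(Q) = Q + (-3 + Q)*(-2) = Q + (6 - 2*Q) = 6 - Q)
C(g) = -6/5 + g/5 (C(g) = (6 - g)/(-5) = (6 - g)*(-1/5) = -6/5 + g/5)
-55 - 77*sqrt(s(n(5, 4), C(-1)) + 45) = -55 - 77*sqrt((4 - (-6/5 + (1/5)*(-1))) + 45) = -55 - 77*sqrt((4 - (-6/5 - 1/5)) + 45) = -55 - 77*sqrt((4 - 1*(-7/5)) + 45) = -55 - 77*sqrt((4 + 7/5) + 45) = -55 - 77*sqrt(27/5 + 45) = -55 - 462*sqrt(35)/5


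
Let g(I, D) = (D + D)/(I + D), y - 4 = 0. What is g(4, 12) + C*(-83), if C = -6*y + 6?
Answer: 2991/2 ≈ 1495.5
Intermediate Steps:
y = 4 (y = 4 + 0 = 4)
g(I, D) = 2*D/(D + I) (g(I, D) = (2*D)/(D + I) = 2*D/(D + I))
C = -18 (C = -6*4 + 6 = -24 + 6 = -18)
g(4, 12) + C*(-83) = 2*12/(12 + 4) - 18*(-83) = 2*12/16 + 1494 = 2*12*(1/16) + 1494 = 3/2 + 1494 = 2991/2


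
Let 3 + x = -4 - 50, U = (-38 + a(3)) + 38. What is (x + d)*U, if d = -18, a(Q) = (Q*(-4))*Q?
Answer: 2700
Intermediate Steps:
a(Q) = -4*Q² (a(Q) = (-4*Q)*Q = -4*Q²)
U = -36 (U = (-38 - 4*3²) + 38 = (-38 - 4*9) + 38 = (-38 - 36) + 38 = -74 + 38 = -36)
x = -57 (x = -3 + (-4 - 50) = -3 - 54 = -57)
(x + d)*U = (-57 - 18)*(-36) = -75*(-36) = 2700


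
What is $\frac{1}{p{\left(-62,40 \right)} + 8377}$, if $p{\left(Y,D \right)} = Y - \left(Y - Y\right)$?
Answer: $\frac{1}{8315} \approx 0.00012026$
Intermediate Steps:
$p{\left(Y,D \right)} = Y$ ($p{\left(Y,D \right)} = Y - 0 = Y + 0 = Y$)
$\frac{1}{p{\left(-62,40 \right)} + 8377} = \frac{1}{-62 + 8377} = \frac{1}{8315}$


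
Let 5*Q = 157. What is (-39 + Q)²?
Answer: 1444/25 ≈ 57.760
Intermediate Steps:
Q = 157/5 (Q = (⅕)*157 = 157/5 ≈ 31.400)
(-39 + Q)² = (-39 + 157/5)² = (-38/5)² = 1444/25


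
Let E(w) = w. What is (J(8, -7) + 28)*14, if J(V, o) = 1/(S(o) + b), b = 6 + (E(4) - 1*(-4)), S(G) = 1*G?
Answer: 394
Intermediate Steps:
S(G) = G
b = 14 (b = 6 + (4 - 1*(-4)) = 6 + (4 + 4) = 6 + 8 = 14)
J(V, o) = 1/(14 + o) (J(V, o) = 1/(o + 14) = 1/(14 + o))
(J(8, -7) + 28)*14 = (1/(14 - 7) + 28)*14 = (1/7 + 28)*14 = (⅐ + 28)*14 = (197/7)*14 = 394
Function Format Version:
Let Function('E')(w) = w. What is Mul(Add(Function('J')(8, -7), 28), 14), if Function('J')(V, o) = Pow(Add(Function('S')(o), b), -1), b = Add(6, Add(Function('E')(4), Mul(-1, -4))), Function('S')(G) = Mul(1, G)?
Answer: 394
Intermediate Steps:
Function('S')(G) = G
b = 14 (b = Add(6, Add(4, Mul(-1, -4))) = Add(6, Add(4, 4)) = Add(6, 8) = 14)
Function('J')(V, o) = Pow(Add(14, o), -1) (Function('J')(V, o) = Pow(Add(o, 14), -1) = Pow(Add(14, o), -1))
Mul(Add(Function('J')(8, -7), 28), 14) = Mul(Add(Pow(Add(14, -7), -1), 28), 14) = Mul(Add(Pow(7, -1), 28), 14) = Mul(Add(Rational(1, 7), 28), 14) = Mul(Rational(197, 7), 14) = 394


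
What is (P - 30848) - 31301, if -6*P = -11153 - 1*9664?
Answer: -117359/2 ≈ -58680.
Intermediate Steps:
P = 6939/2 (P = -(-11153 - 1*9664)/6 = -(-11153 - 9664)/6 = -⅙*(-20817) = 6939/2 ≈ 3469.5)
(P - 30848) - 31301 = (6939/2 - 30848) - 31301 = -54757/2 - 31301 = -117359/2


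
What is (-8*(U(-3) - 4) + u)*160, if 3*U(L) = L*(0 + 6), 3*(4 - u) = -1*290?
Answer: 86720/3 ≈ 28907.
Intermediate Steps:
u = 302/3 (u = 4 - (-1)*290/3 = 4 - 1/3*(-290) = 4 + 290/3 = 302/3 ≈ 100.67)
U(L) = 2*L (U(L) = (L*(0 + 6))/3 = (L*6)/3 = (6*L)/3 = 2*L)
(-8*(U(-3) - 4) + u)*160 = (-8*(2*(-3) - 4) + 302/3)*160 = (-8*(-6 - 4) + 302/3)*160 = (-8*(-10) + 302/3)*160 = (80 + 302/3)*160 = (542/3)*160 = 86720/3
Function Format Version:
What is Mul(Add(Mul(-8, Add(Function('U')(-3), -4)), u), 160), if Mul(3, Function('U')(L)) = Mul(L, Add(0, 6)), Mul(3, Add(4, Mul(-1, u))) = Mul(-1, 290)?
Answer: Rational(86720, 3) ≈ 28907.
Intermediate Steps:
u = Rational(302, 3) (u = Add(4, Mul(Rational(-1, 3), Mul(-1, 290))) = Add(4, Mul(Rational(-1, 3), -290)) = Add(4, Rational(290, 3)) = Rational(302, 3) ≈ 100.67)
Function('U')(L) = Mul(2, L) (Function('U')(L) = Mul(Rational(1, 3), Mul(L, Add(0, 6))) = Mul(Rational(1, 3), Mul(L, 6)) = Mul(Rational(1, 3), Mul(6, L)) = Mul(2, L))
Mul(Add(Mul(-8, Add(Function('U')(-3), -4)), u), 160) = Mul(Add(Mul(-8, Add(Mul(2, -3), -4)), Rational(302, 3)), 160) = Mul(Add(Mul(-8, Add(-6, -4)), Rational(302, 3)), 160) = Mul(Add(Mul(-8, -10), Rational(302, 3)), 160) = Mul(Add(80, Rational(302, 3)), 160) = Mul(Rational(542, 3), 160) = Rational(86720, 3)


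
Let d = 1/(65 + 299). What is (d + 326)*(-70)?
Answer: -593325/26 ≈ -22820.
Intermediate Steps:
d = 1/364 ≈ 0.0027473
(d + 326)*(-70) = (1/364 + 326)*(-70) = (118665/364)*(-70) = -593325/26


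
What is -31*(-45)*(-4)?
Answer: -5580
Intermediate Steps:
-31*(-45)*(-4) = 1395*(-4) = -5580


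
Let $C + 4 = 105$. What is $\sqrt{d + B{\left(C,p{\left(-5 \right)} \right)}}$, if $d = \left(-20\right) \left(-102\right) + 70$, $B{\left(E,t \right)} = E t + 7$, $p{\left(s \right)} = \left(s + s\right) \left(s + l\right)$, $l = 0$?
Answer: $\sqrt{7167} \approx 84.658$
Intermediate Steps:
$p{\left(s \right)} = 2 s^{2}$ ($p{\left(s \right)} = \left(s + s\right) \left(s + 0\right) = 2 s s = 2 s^{2}$)
$C = 101$ ($C = -4 + 105 = 101$)
$B{\left(E,t \right)} = 7 + E t$
$d = 2110$ ($d = 2040 + 70 = 2110$)
$\sqrt{d + B{\left(C,p{\left(-5 \right)} \right)}} = \sqrt{2110 + \left(7 + 101 \cdot 2 \left(-5\right)^{2}\right)} = \sqrt{2110 + \left(7 + 101 \cdot 2 \cdot 25\right)} = \sqrt{2110 + \left(7 + 101 \cdot 50\right)} = \sqrt{2110 + \left(7 + 5050\right)} = \sqrt{2110 + 5057} = \sqrt{7167}$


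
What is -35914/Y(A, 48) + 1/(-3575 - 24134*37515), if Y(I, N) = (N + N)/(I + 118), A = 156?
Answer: -284143446437971/2772008360 ≈ -1.0250e+5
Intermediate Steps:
Y(I, N) = 2*N/(118 + I) (Y(I, N) = (2*N)/(118 + I) = 2*N/(118 + I))
-35914/Y(A, 48) + 1/(-3575 - 24134*37515) = -35914/(2*48/(118 + 156)) + 1/(-3575 - 24134*37515) = -35914/(2*48/274) + (1/37515)/(-27709) = -35914/(2*48*(1/274)) - 1/27709*1/37515 = -35914/48/137 - 1/1039503135 = -35914*137/48 - 1/1039503135 = -2460109/24 - 1/1039503135 = -284143446437971/2772008360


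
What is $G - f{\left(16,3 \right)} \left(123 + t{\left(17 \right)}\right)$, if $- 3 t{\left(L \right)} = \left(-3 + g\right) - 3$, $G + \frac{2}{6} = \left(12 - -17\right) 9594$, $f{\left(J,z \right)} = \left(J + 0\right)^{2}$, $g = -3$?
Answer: $\frac{737909}{3} \approx 2.4597 \cdot 10^{5}$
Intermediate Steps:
$f{\left(J,z \right)} = J^{2}$
$G = \frac{834677}{3}$ ($G = - \frac{1}{3} + \left(12 - -17\right) 9594 = - \frac{1}{3} + \left(12 + 17\right) 9594 = - \frac{1}{3} + 29 \cdot 9594 = - \frac{1}{3} + 278226 = \frac{834677}{3} \approx 2.7823 \cdot 10^{5}$)
$t{\left(L \right)} = 3$ ($t{\left(L \right)} = - \frac{\left(-3 - 3\right) - 3}{3} = - \frac{-6 - 3}{3} = \left(- \frac{1}{3}\right) \left(-9\right) = 3$)
$G - f{\left(16,3 \right)} \left(123 + t{\left(17 \right)}\right) = \frac{834677}{3} - 16^{2} \left(123 + 3\right) = \frac{834677}{3} - 256 \cdot 126 = \frac{834677}{3} - 32256 = \frac{737909}{3}$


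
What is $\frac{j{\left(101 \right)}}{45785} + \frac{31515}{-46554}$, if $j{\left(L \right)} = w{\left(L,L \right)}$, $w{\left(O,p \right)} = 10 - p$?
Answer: $- \frac{482383563}{710491630} \approx -0.67894$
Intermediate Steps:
$j{\left(L \right)} = 10 - L$
$\frac{j{\left(101 \right)}}{45785} + \frac{31515}{-46554} = \frac{10 - 101}{45785} + \frac{31515}{-46554} = \left(10 - 101\right) \frac{1}{45785} + 31515 \left(- \frac{1}{46554}\right) = \left(-91\right) \frac{1}{45785} - \frac{10505}{15518} = - \frac{91}{45785} - \frac{10505}{15518} = - \frac{482383563}{710491630}$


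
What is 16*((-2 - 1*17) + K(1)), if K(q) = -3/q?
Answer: -352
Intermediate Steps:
16*((-2 - 1*17) + K(1)) = 16*((-2 - 1*17) - 3/1) = 16*((-2 - 17) - 3*1) = 16*(-19 - 3) = 16*(-22) = -352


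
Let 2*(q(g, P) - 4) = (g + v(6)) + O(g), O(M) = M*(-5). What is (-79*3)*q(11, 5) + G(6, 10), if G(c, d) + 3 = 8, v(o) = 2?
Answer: 4034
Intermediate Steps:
O(M) = -5*M
G(c, d) = 5 (G(c, d) = -3 + 8 = 5)
q(g, P) = 5 - 2*g (q(g, P) = 4 + ((g + 2) - 5*g)/2 = 4 + ((2 + g) - 5*g)/2 = 4 + (2 - 4*g)/2 = 4 + (1 - 2*g) = 5 - 2*g)
(-79*3)*q(11, 5) + G(6, 10) = (-79*3)*(5 - 2*11) + 5 = -237*(5 - 22) + 5 = -237*(-17) + 5 = 4029 + 5 = 4034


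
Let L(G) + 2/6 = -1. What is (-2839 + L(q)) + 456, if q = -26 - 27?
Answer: -7153/3 ≈ -2384.3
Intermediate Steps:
q = -53
L(G) = -4/3 (L(G) = -⅓ - 1 = -4/3)
(-2839 + L(q)) + 456 = (-2839 - 4/3) + 456 = -8521/3 + 456 = -7153/3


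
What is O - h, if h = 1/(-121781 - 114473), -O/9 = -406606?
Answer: 864560645317/236254 ≈ 3.6595e+6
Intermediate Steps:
O = 3659454 (O = -9*(-406606) = 3659454)
h = -1/236254 (h = 1/(-236254) = -1/236254 ≈ -4.2327e-6)
O - h = 3659454 - 1*(-1/236254) = 3659454 + 1/236254 = 864560645317/236254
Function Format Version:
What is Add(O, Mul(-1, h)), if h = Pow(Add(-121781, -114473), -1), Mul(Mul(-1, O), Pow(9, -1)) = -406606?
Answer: Rational(864560645317, 236254) ≈ 3.6595e+6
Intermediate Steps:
O = 3659454 (O = Mul(-9, -406606) = 3659454)
h = Rational(-1, 236254) (h = Pow(-236254, -1) = Rational(-1, 236254) ≈ -4.2327e-6)
Add(O, Mul(-1, h)) = Add(3659454, Mul(-1, Rational(-1, 236254))) = Add(3659454, Rational(1, 236254)) = Rational(864560645317, 236254)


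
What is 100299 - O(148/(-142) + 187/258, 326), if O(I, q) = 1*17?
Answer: 100282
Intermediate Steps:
O(I, q) = 17
100299 - O(148/(-142) + 187/258, 326) = 100299 - 1*17 = 100299 - 17 = 100282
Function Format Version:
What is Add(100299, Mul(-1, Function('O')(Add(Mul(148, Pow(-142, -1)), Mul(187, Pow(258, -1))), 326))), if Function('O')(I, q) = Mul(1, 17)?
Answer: 100282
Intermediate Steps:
Function('O')(I, q) = 17
Add(100299, Mul(-1, Function('O')(Add(Mul(148, Pow(-142, -1)), Mul(187, Pow(258, -1))), 326))) = Add(100299, Mul(-1, 17)) = Add(100299, -17) = 100282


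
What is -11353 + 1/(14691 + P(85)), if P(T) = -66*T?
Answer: -103096592/9081 ≈ -11353.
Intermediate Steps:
-11353 + 1/(14691 + P(85)) = -11353 + 1/(14691 - 66*85) = -11353 + 1/(14691 - 5610) = -11353 + 1/9081 = -103096592/9081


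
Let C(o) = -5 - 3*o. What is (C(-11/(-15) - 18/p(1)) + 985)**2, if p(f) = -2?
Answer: 22600516/25 ≈ 9.0402e+5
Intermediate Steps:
(C(-11/(-15) - 18/p(1)) + 985)**2 = ((-5 - 3*(-11/(-15) - 18/(-2))) + 985)**2 = ((-5 - 3*(-11*(-1/15) - 18*(-1/2))) + 985)**2 = ((-5 - 3*(11/15 + 9)) + 985)**2 = ((-5 - 3*146/15) + 985)**2 = ((-5 - 146/5) + 985)**2 = (-171/5 + 985)**2 = (4754/5)**2 = 22600516/25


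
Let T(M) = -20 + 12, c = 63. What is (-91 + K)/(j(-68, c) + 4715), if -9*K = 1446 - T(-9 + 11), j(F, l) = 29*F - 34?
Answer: -2273/24381 ≈ -0.093228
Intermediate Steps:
T(M) = -8
j(F, l) = -34 + 29*F
K = -1454/9 (K = -(1446 - 1*(-8))/9 = -(1446 + 8)/9 = -⅑*1454 = -1454/9 ≈ -161.56)
(-91 + K)/(j(-68, c) + 4715) = (-91 - 1454/9)/((-34 + 29*(-68)) + 4715) = -2273/(9*((-34 - 1972) + 4715)) = -2273/(9*(-2006 + 4715)) = -2273/9/2709 = -2273/9*1/2709 = -2273/24381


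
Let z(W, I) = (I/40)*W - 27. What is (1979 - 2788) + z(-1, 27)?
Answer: -33467/40 ≈ -836.67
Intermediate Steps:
z(W, I) = -27 + I*W/40 (z(W, I) = (I*(1/40))*W - 27 = (I/40)*W - 27 = I*W/40 - 27 = -27 + I*W/40)
(1979 - 2788) + z(-1, 27) = (1979 - 2788) + (-27 + (1/40)*27*(-1)) = -809 + (-27 - 27/40) = -809 - 1107/40 = -33467/40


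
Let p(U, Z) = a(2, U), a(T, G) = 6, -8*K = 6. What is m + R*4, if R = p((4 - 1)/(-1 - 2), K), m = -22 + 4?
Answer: 6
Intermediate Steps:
K = -¾ (K = -⅛*6 = -¾ ≈ -0.75000)
m = -18
p(U, Z) = 6
R = 6
m + R*4 = -18 + 6*4 = -18 + 24 = 6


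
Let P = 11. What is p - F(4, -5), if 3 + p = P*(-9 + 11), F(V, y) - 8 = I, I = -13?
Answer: 24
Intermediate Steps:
F(V, y) = -5 (F(V, y) = 8 - 13 = -5)
p = 19 (p = -3 + 11*(-9 + 11) = -3 + 11*2 = -3 + 22 = 19)
p - F(4, -5) = 19 - 1*(-5) = 19 + 5 = 24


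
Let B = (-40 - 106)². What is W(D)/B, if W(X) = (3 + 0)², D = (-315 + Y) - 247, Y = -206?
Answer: 9/21316 ≈ 0.00042222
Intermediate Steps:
D = -768 (D = (-315 - 206) - 247 = -521 - 247 = -768)
B = 21316 (B = (-146)² = 21316)
W(X) = 9 (W(X) = 3² = 9)
W(D)/B = 9/21316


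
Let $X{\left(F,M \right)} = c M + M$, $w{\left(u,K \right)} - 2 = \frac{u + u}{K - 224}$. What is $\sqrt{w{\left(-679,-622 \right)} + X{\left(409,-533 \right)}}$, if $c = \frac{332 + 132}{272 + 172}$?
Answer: $\frac{i \sqrt{29568749134}}{5217} \approx 32.961 i$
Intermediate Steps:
$c = \frac{116}{111}$ ($c = \frac{464}{444} = 464 \cdot \frac{1}{444} = \frac{116}{111} \approx 1.045$)
$w{\left(u,K \right)} = 2 + \frac{2 u}{-224 + K}$ ($w{\left(u,K \right)} = 2 + \frac{u + u}{K - 224} = 2 + \frac{2 u}{-224 + K}$)
$X{\left(F,M \right)} = \frac{227 M}{111}$ ($X{\left(F,M \right)} = \frac{116 M}{111} + M = \frac{227 M}{111}$)
$\sqrt{w{\left(-679,-622 \right)} + X{\left(409,-533 \right)}} = \sqrt{\frac{2 \left(-224 - 622 - 679\right)}{-224 - 622} + \frac{227}{111} \left(-533\right)} = \sqrt{2 \frac{1}{-846} \left(-1525\right) - \frac{120991}{111}} = \sqrt{2 \left(- \frac{1}{846}\right) \left(-1525\right) - \frac{120991}{111}} = \sqrt{\frac{1525}{423} - \frac{120991}{111}} = \sqrt{- \frac{17003306}{15651}} = \frac{i \sqrt{29568749134}}{5217}$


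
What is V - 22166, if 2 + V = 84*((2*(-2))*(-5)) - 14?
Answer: -20502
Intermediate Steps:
V = 1664 (V = -2 + (84*((2*(-2))*(-5)) - 14) = -2 + (84*(-4*(-5)) - 14) = -2 + (84*20 - 14) = -2 + (1680 - 14) = -2 + 1666 = 1664)
V - 22166 = 1664 - 22166 = -20502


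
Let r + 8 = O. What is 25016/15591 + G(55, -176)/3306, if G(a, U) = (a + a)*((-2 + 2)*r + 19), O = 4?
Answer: 1011299/452139 ≈ 2.2367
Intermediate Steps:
r = -4 (r = -8 + 4 = -4)
G(a, U) = 38*a (G(a, U) = (a + a)*((-2 + 2)*(-4) + 19) = (2*a)*(0*(-4) + 19) = (2*a)*(0 + 19) = (2*a)*19 = 38*a)
25016/15591 + G(55, -176)/3306 = 25016/15591 + (38*55)/3306 = 25016*(1/15591) + 2090*(1/3306) = 25016/15591 + 55/87 = 1011299/452139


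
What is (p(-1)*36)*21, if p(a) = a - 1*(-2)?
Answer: 756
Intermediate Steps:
p(a) = 2 + a (p(a) = a + 2 = 2 + a)
(p(-1)*36)*21 = ((2 - 1)*36)*21 = (1*36)*21 = 36*21 = 756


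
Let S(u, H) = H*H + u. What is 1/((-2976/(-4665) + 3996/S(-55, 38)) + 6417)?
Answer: 719965/4622545961 ≈ 0.00015575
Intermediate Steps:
S(u, H) = u + H² (S(u, H) = H² + u = u + H²)
1/((-2976/(-4665) + 3996/S(-55, 38)) + 6417) = 1/((-2976/(-4665) + 3996/(-55 + 38²)) + 6417) = 1/((-2976*(-1/4665) + 3996/(-55 + 1444)) + 6417) = 1/((992/1555 + 3996/1389) + 6417) = 1/((992/1555 + 3996*(1/1389)) + 6417) = 1/((992/1555 + 1332/463) + 6417) = 1/(2530556/719965 + 6417) = 1/(4622545961/719965) = 719965/4622545961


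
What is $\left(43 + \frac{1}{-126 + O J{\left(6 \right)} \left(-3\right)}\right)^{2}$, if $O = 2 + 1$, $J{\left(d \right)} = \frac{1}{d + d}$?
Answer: $\frac{475109209}{257049} \approx 1848.3$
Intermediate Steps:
$J{\left(d \right)} = \frac{1}{2 d}$
$O = 3$
$\left(43 + \frac{1}{-126 + O J{\left(6 \right)} \left(-3\right)}\right)^{2} = \left(43 + \frac{1}{-126 + 3 \frac{1}{2 \cdot 6} \left(-3\right)}\right)^{2} = \left(43 + \frac{1}{-126 + 3 \cdot \frac{1}{2} \cdot \frac{1}{6} \left(-3\right)}\right)^{2} = \left(43 + \frac{1}{-126 + 3 \cdot \frac{1}{12} \left(-3\right)}\right)^{2} = \left(43 + \frac{1}{-126 + \frac{1}{4} \left(-3\right)}\right)^{2} = \left(43 + \frac{1}{-126 - \frac{3}{4}}\right)^{2} = \left(43 + \frac{1}{- \frac{507}{4}}\right)^{2} = \left(43 - \frac{4}{507}\right)^{2} = \left(\frac{21797}{507}\right)^{2} = \frac{475109209}{257049}$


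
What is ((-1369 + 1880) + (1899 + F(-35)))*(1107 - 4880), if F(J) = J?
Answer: -8960875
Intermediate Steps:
((-1369 + 1880) + (1899 + F(-35)))*(1107 - 4880) = ((-1369 + 1880) + (1899 - 35))*(1107 - 4880) = (511 + 1864)*(-3773) = 2375*(-3773) = -8960875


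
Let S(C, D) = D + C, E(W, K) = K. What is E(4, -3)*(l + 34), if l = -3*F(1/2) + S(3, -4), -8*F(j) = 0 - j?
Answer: -1575/16 ≈ -98.438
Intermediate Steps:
F(j) = j/8 (F(j) = -(0 - j)/8 = -(-1)*j/8 = j/8)
S(C, D) = C + D
l = -19/16 (l = -3/(8*2) + (3 - 4) = -3/(8*2) - 1 = -3*1/16 - 1 = -3/16 - 1 = -19/16 ≈ -1.1875)
E(4, -3)*(l + 34) = -3*(-19/16 + 34) = -3*525/16 = -1575/16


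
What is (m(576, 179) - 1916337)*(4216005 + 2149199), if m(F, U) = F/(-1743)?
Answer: -7086967141950756/581 ≈ -1.2198e+13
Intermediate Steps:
m(F, U) = -F/1743 (m(F, U) = F*(-1/1743) = -F/1743)
(m(576, 179) - 1916337)*(4216005 + 2149199) = (-1/1743*576 - 1916337)*(4216005 + 2149199) = (-192/581 - 1916337)*6365204 = -1113391989/581*6365204 = -7086967141950756/581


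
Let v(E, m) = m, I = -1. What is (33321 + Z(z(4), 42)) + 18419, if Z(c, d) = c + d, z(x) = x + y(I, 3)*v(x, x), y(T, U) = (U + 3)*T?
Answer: 51762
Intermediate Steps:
y(T, U) = T*(3 + U) (y(T, U) = (3 + U)*T = T*(3 + U))
z(x) = -5*x (z(x) = x + (-(3 + 3))*x = x + (-1*6)*x = x - 6*x = -5*x)
(33321 + Z(z(4), 42)) + 18419 = (33321 + (-5*4 + 42)) + 18419 = (33321 + (-20 + 42)) + 18419 = (33321 + 22) + 18419 = 33343 + 18419 = 51762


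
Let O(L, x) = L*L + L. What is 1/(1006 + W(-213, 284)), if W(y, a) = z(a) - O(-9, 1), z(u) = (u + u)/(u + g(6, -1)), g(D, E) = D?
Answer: 145/135714 ≈ 0.0010684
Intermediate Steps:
z(u) = 2*u/(6 + u) (z(u) = (u + u)/(u + 6) = (2*u)/(6 + u) = 2*u/(6 + u))
O(L, x) = L + L**2 (O(L, x) = L**2 + L = L + L**2)
W(y, a) = -72 + 2*a/(6 + a) (W(y, a) = 2*a/(6 + a) - (-9)*(1 - 9) = 2*a/(6 + a) - (-9)*(-8) = 2*a/(6 + a) - 1*72 = 2*a/(6 + a) - 72 = -72 + 2*a/(6 + a))
1/(1006 + W(-213, 284)) = 1/(1006 + 2*(-216 - 35*284)/(6 + 284)) = 1/(1006 + 2*(-216 - 9940)/290) = 1/(1006 + 2*(1/290)*(-10156)) = 1/(1006 - 10156/145) = 1/(135714/145) = 145/135714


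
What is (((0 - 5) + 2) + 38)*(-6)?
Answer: -210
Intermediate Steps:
(((0 - 5) + 2) + 38)*(-6) = ((-5 + 2) + 38)*(-6) = (-3 + 38)*(-6) = 35*(-6) = -210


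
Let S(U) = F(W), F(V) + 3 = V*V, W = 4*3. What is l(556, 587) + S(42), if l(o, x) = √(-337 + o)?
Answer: 141 + √219 ≈ 155.80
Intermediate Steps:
W = 12
F(V) = -3 + V² (F(V) = -3 + V*V = -3 + V²)
S(U) = 141 (S(U) = -3 + 12² = -3 + 144 = 141)
l(556, 587) + S(42) = √(-337 + 556) + 141 = √219 + 141 = 141 + √219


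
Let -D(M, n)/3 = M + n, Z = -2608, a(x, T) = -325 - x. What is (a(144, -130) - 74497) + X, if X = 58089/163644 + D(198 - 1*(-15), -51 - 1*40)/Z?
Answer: -1333085182059/17782648 ≈ -74966.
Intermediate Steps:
D(M, n) = -3*M - 3*n (D(M, n) = -3*(M + n) = -3*M - 3*n)
X = 8807909/17782648 (X = 58089/163644 + (-3*(198 - 1*(-15)) - 3*(-51 - 1*40))/(-2608) = 58089*(1/163644) + (-3*(198 + 15) - 3*(-51 - 40))*(-1/2608) = 19363/54548 + (-3*213 - 3*(-91))*(-1/2608) = 19363/54548 + (-639 + 273)*(-1/2608) = 19363/54548 - 366*(-1/2608) = 19363/54548 + 183/1304 = 8807909/17782648 ≈ 0.49531)
(a(144, -130) - 74497) + X = ((-325 - 1*144) - 74497) + 8807909/17782648 = ((-325 - 144) - 74497) + 8807909/17782648 = (-469 - 74497) + 8807909/17782648 = -74966 + 8807909/17782648 = -1333085182059/17782648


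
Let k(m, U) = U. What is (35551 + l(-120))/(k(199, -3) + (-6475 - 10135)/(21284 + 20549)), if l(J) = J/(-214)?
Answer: -14466676651/1382333 ≈ -10465.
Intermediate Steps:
l(J) = -J/214 (l(J) = J*(-1/214) = -J/214)
(35551 + l(-120))/(k(199, -3) + (-6475 - 10135)/(21284 + 20549)) = (35551 - 1/214*(-120))/(-3 + (-6475 - 10135)/(21284 + 20549)) = (35551 + 60/107)/(-3 - 16610/41833) = 3804017/(107*(-3 - 16610*1/41833)) = 3804017/(107*(-3 - 1510/3803)) = 3804017/(107*(-12919/3803)) = (3804017/107)*(-3803/12919) = -14466676651/1382333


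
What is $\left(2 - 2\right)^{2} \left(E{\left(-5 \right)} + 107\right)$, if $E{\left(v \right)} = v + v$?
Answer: $0$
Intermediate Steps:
$E{\left(v \right)} = 2 v$
$\left(2 - 2\right)^{2} \left(E{\left(-5 \right)} + 107\right) = \left(2 - 2\right)^{2} \left(2 \left(-5\right) + 107\right) = 0^{2} \left(-10 + 107\right) = 0 \cdot 97 = 0$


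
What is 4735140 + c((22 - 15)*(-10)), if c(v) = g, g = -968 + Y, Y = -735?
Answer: 4733437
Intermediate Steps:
g = -1703 (g = -968 - 735 = -1703)
c(v) = -1703
4735140 + c((22 - 15)*(-10)) = 4735140 - 1703 = 4733437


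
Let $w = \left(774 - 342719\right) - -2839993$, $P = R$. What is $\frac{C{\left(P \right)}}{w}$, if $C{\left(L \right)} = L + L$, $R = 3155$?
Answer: $\frac{3155}{1249024} \approx 0.002526$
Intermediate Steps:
$P = 3155$
$C{\left(L \right)} = 2 L$
$w = 2498048$ ($w = \left(774 - 342719\right) + 2839993 = -341945 + 2839993 = 2498048$)
$\frac{C{\left(P \right)}}{w} = \frac{2 \cdot 3155}{2498048} = 6310 \cdot \frac{1}{2498048} = \frac{3155}{1249024}$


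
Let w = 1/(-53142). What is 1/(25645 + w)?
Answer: 53142/1362826589 ≈ 3.8994e-5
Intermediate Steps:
w = -1/53142 ≈ -1.8818e-5
1/(25645 + w) = 1/(25645 - 1/53142) = 1/(1362826589/53142) = 53142/1362826589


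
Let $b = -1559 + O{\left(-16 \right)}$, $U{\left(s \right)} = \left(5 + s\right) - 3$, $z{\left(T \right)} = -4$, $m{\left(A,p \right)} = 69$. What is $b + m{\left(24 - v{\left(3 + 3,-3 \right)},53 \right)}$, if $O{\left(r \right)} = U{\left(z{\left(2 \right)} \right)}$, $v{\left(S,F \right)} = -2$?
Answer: $-1492$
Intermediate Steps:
$U{\left(s \right)} = 2 + s$
$O{\left(r \right)} = -2$ ($O{\left(r \right)} = 2 - 4 = -2$)
$b = -1561$ ($b = -1559 - 2 = -1561$)
$b + m{\left(24 - v{\left(3 + 3,-3 \right)},53 \right)} = -1561 + 69 = -1492$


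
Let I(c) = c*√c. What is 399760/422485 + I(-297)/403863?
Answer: 79952/84497 - 297*I*√33/134621 ≈ 0.94621 - 0.012674*I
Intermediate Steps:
I(c) = c^(3/2)
399760/422485 + I(-297)/403863 = 399760/422485 + (-297)^(3/2)/403863 = 399760*(1/422485) - 891*I*√33*(1/403863) = 79952/84497 - 297*I*√33/134621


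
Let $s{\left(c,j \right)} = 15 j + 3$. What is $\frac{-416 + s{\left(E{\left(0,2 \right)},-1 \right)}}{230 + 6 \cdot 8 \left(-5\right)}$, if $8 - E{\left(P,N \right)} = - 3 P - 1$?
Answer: $\frac{214}{5} \approx 42.8$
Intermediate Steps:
$E{\left(P,N \right)} = 9 + 3 P$ ($E{\left(P,N \right)} = 8 - \left(- 3 P - 1\right) = 8 - \left(-1 - 3 P\right) = 8 + \left(1 + 3 P\right) = 9 + 3 P$)
$s{\left(c,j \right)} = 3 + 15 j$
$\frac{-416 + s{\left(E{\left(0,2 \right)},-1 \right)}}{230 + 6 \cdot 8 \left(-5\right)} = \frac{-416 + \left(3 + 15 \left(-1\right)\right)}{230 + 6 \cdot 8 \left(-5\right)} = \frac{-416 + \left(3 - 15\right)}{230 + 48 \left(-5\right)} = \frac{-416 - 12}{230 - 240} = - \frac{428}{-10} = \left(-428\right) \left(- \frac{1}{10}\right) = \frac{214}{5}$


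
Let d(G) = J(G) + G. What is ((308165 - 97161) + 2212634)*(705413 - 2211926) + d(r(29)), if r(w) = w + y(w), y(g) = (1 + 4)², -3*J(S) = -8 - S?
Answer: -10953726462658/3 ≈ -3.6512e+12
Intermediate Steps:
J(S) = 8/3 + S/3 (J(S) = -(-8 - S)/3 = 8/3 + S/3)
y(g) = 25 (y(g) = 5² = 25)
r(w) = 25 + w (r(w) = w + 25 = 25 + w)
d(G) = 8/3 + 4*G/3 (d(G) = (8/3 + G/3) + G = 8/3 + 4*G/3)
((308165 - 97161) + 2212634)*(705413 - 2211926) + d(r(29)) = ((308165 - 97161) + 2212634)*(705413 - 2211926) + (8/3 + 4*(25 + 29)/3) = (211004 + 2212634)*(-1506513) + (8/3 + (4/3)*54) = 2423638*(-1506513) + (8/3 + 72) = -3651242154294 + 224/3 = -10953726462658/3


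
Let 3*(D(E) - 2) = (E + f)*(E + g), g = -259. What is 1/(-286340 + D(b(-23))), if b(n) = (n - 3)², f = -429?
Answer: -1/252005 ≈ -3.9682e-6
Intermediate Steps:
b(n) = (-3 + n)²
D(E) = 2 + (-429 + E)*(-259 + E)/3 (D(E) = 2 + ((E - 429)*(E - 259))/3 = 2 + ((-429 + E)*(-259 + E))/3 = 2 + (-429 + E)*(-259 + E)/3)
1/(-286340 + D(b(-23))) = 1/(-286340 + (37039 - 688*(-3 - 23)²/3 + ((-3 - 23)²)²/3)) = 1/(-286340 + (37039 - 688/3*(-26)² + ((-26)²)²/3)) = 1/(-286340 + (37039 - 688/3*676 + (⅓)*676²)) = 1/(-286340 + (37039 - 465088/3 + (⅓)*456976)) = 1/(-286340 + (37039 - 465088/3 + 456976/3)) = 1/(-286340 + 34335) = 1/(-252005) = -1/252005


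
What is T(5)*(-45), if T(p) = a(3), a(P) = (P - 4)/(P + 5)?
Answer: 45/8 ≈ 5.6250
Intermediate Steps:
a(P) = (-4 + P)/(5 + P)
T(p) = -⅛ (T(p) = (-4 + 3)/(5 + 3) = -1/8 = (⅛)*(-1) = -⅛)
T(5)*(-45) = -⅛*(-45) = 45/8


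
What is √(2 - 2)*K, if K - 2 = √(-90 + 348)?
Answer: 0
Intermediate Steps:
K = 2 + √258 (K = 2 + √(-90 + 348) = 2 + √258 ≈ 18.062)
√(2 - 2)*K = √(2 - 2)*(2 + √258) = √0*(2 + √258) = 0*(2 + √258) = 0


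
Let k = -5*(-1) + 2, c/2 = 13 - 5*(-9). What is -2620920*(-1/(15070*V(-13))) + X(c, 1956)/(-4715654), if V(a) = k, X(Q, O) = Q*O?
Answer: 616770831132/24872717023 ≈ 24.797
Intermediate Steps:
c = 116 (c = 2*(13 - 5*(-9)) = 2*(13 + 45) = 2*58 = 116)
X(Q, O) = O*Q
k = 7 (k = 5 + 2 = 7)
V(a) = 7
-2620920*(-1/(15070*V(-13))) + X(c, 1956)/(-4715654) = -2620920/((110*(-137))*7) + (1956*116)/(-4715654) = -2620920/((-15070*7)) + 226896*(-1/4715654) = -2620920/(-105490) - 113448/2357827 = -2620920*(-1/105490) - 113448/2357827 = 262092/10549 - 113448/2357827 = 616770831132/24872717023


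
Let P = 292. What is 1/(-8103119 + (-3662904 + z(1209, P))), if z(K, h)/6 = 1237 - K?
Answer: -1/11765855 ≈ -8.4992e-8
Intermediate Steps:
z(K, h) = 7422 - 6*K (z(K, h) = 6*(1237 - K) = 7422 - 6*K)
1/(-8103119 + (-3662904 + z(1209, P))) = 1/(-8103119 + (-3662904 + (7422 - 6*1209))) = 1/(-8103119 + (-3662904 + (7422 - 7254))) = 1/(-8103119 + (-3662904 + 168)) = 1/(-8103119 - 3662736) = 1/(-11765855) = -1/11765855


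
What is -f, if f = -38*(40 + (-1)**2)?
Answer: 1558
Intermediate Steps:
f = -1558 (f = -38*(40 + 1) = -38*41 = -1558)
-f = -1*(-1558) = 1558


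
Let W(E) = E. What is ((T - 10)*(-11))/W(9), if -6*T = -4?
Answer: 308/27 ≈ 11.407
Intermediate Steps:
T = ⅔ (T = -⅙*(-4) = ⅔ ≈ 0.66667)
((T - 10)*(-11))/W(9) = ((⅔ - 10)*(-11))/9 = -28/3*(-11)*(⅑) = (308/3)*(⅑) = 308/27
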